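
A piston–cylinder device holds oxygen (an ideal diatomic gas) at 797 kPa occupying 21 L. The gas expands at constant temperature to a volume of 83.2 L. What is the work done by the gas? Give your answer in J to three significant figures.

Isothermal: W = nRT ln(V₂/V₁) = P₁V₁ ln(V₂/V₁).
P₁V₁ = (797 kPa)(21 L) = 16737 J.
W = 16737 × ln(83.2/21) = 16737 × 1.377
W_by_gas = 23042 J.

W ≈ 23000 J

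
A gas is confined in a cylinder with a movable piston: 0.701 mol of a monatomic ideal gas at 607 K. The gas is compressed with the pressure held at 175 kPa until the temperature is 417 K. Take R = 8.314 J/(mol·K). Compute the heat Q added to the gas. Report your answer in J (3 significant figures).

Isobaric: W = nRΔT = (0.701)(8.314)(-190) = -1107 J.
ΔU = nCᵥΔT with Cᵥ = 3R/2: ΔU = (0.701)(12.47)(-190) = -1661 J.
Q = ΔU + W = -1661 − 1107 = -2768 J.

Q ≈ -2770 J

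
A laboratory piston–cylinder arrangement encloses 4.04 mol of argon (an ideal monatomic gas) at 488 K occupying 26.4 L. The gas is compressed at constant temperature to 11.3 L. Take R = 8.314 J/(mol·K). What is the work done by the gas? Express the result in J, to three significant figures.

Isothermal: W = nRT ln(V₂/V₁).
W = (4.04)(8.314)(488) × ln(11.3/26.4)
  = 16391 × -0.8486
W_by_gas = -13909 J.

W ≈ -13900 J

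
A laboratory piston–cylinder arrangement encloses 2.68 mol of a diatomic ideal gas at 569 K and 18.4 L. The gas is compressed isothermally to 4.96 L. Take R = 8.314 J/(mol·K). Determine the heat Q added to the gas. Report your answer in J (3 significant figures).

Q ≈ -16600 J

Isothermal ⇒ ΔU = 0, so Q = W = nRT ln(V₂/V₁).
Q = (2.68)(8.314)(569) ln(4.96/18.4) = 12678 × -1.311 = -16620 J.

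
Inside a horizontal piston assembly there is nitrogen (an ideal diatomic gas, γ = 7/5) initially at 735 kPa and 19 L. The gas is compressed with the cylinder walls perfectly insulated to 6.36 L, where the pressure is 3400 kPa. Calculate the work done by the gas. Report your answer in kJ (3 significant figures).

Adiabatic: W = (P₁V₁ − P₂V₂)/(γ − 1) with γ = 7/5.
P₁V₁ = 13965 J, P₂V₂ = 21624 J.
W = (13965 − 21624) / 0.4 = -19148 J.

W ≈ -19.1 kJ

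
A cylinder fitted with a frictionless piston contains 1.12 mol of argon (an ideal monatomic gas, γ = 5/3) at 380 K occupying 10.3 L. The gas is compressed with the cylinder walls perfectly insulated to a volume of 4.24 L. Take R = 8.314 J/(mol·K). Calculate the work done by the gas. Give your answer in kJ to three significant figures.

W ≈ -4.28 kJ

Adiabatic: TV^(γ−1) = const with γ = 5/3.
T₂ = T₁ (V₁/V₂)^(γ−1) = 380 × (10.3/4.24)^0.667 = 380 × 1.807 = 686.7 K.
W_by = nCᵥ(T₁ − T₂) = (1.12)(12.47)(380 − 686.7) = -4284 J.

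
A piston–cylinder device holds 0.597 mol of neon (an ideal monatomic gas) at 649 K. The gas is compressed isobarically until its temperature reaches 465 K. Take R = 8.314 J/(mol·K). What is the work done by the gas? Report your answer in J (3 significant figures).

Isobaric: W = P ΔV = nR ΔT.
W = (0.597)(8.314)(465 − 649) = -913.3 J.

W ≈ -913 J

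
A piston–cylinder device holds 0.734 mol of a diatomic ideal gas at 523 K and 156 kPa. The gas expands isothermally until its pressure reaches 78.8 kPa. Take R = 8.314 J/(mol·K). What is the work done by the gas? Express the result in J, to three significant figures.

W ≈ 2180 J

Isothermal process: W = nRT ln(V₂/V₁) = nRT ln(P₁/P₂).
W = (0.734)(8.314)(523) × ln(156/78.8)
  = 3192 × ln(1.98) = 3192 × 0.6829
W_by_gas = 2180 J.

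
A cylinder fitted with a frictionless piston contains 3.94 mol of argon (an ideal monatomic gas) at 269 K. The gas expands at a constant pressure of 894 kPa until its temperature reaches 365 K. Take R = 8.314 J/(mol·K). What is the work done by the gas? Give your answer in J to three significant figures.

Isobaric: W = P ΔV = nR ΔT.
W = (3.94)(8.314)(365 − 269) = 3145 J.

W ≈ 3140 J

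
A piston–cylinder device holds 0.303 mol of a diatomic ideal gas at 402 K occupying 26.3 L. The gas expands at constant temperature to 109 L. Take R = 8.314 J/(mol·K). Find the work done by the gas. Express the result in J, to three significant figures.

Isothermal: W = nRT ln(V₂/V₁).
W = (0.303)(8.314)(402) × ln(109/26.3)
  = 1013 × 1.422
W_by_gas = 1440 J.

W ≈ 1440 J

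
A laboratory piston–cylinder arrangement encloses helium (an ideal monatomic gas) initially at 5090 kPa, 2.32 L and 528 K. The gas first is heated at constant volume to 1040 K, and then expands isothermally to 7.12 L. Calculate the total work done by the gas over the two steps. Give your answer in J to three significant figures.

Step 1 (isochoric): W = 0 (constant volume).
After step 1: P = 10026 kPa (V unchanged).
Step 2 (isothermal): W = P₁V₁ ln(V₂/V₁) = (23260) ln(7.12/2.32) = 26082 J.
W_total = 0 + 26082 = 26082 J.

W_total ≈ 26100 J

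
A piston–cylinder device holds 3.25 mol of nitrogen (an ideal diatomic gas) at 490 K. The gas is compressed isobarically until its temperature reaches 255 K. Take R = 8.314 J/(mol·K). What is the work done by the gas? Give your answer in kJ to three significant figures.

W ≈ -6.35 kJ

Isobaric: W = P ΔV = nR ΔT.
W = (3.25)(8.314)(255 − 490) = -6350 J.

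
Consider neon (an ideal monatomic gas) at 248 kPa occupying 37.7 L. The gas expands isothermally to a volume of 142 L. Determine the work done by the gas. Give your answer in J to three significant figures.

Isothermal: W = nRT ln(V₂/V₁) = P₁V₁ ln(V₂/V₁).
P₁V₁ = (248 kPa)(37.7 L) = 9350 J.
W = 9350 × ln(142/37.7) = 9350 × 1.326
W_by_gas = 12399 J.

W ≈ 12400 J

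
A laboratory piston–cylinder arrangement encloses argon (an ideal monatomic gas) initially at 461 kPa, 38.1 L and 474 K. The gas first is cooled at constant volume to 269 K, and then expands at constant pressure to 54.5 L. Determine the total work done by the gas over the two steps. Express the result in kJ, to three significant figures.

W_total ≈ 4.29 kJ

Step 1 (isochoric): W = 0 (constant volume).
After step 1: P = 261.6 kPa (V unchanged).
Step 2 (isobaric): W = PΔV = (261.6 kPa)(54.5 − 38.1 L) = 4291 J.
W_total = 0 + 4291 = 4291 J.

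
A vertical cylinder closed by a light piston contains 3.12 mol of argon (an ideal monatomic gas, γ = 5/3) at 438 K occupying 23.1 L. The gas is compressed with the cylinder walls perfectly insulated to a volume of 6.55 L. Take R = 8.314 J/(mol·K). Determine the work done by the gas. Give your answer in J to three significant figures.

W ≈ -22400 J

Adiabatic: TV^(γ−1) = const with γ = 5/3.
T₂ = T₁ (V₁/V₂)^(γ−1) = 438 × (23.1/6.55)^0.667 = 438 × 2.317 = 1015 K.
W_by = nCᵥ(T₁ − T₂) = (3.12)(12.47)(438 − 1015) = -22444 J.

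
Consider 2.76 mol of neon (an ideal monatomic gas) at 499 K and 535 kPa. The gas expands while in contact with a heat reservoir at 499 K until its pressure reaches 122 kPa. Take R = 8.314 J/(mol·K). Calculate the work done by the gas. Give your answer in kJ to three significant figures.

Isothermal process: W = nRT ln(V₂/V₁) = nRT ln(P₁/P₂).
W = (2.76)(8.314)(499) × ln(535/122)
  = 11450 × ln(4.385) = 11450 × 1.478
W_by_gas = 16926 J.

W ≈ 16.9 kJ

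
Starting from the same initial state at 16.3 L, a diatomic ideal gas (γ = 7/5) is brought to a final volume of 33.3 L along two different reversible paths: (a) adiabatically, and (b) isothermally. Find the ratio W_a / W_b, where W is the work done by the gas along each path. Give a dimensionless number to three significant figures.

W_a / W_b ≈ 0.870

Path (a) adiabatic: W = P₁V₁(1 − (V₁/V₂)^(γ−1))/(γ−1) → W_a/(P₁V₁) = 0.6214.
Path (b) isothermal: W = P₁V₁ ln(V₂/V₁) → W_b/(P₁V₁) = 0.7144.
W_a / W_b = 0.6214 / 0.7144 = 0.8698.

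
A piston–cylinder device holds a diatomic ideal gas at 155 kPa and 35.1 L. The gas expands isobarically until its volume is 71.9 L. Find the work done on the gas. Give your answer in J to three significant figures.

W ≈ -5700 J

Isobaric: W = P ΔV.
W = (155 kPa)(71.9 − 35.1 L) = (155)(36.8) = 5704 J.
Work on gas = −W_by = -5704 J.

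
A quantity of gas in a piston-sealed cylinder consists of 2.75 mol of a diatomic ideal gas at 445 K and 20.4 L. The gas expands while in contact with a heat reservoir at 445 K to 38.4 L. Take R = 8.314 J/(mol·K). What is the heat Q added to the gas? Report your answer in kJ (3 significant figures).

Q ≈ 6.44 kJ

Isothermal ⇒ ΔU = 0, so Q = W = nRT ln(V₂/V₁).
Q = (2.75)(8.314)(445) ln(38.4/20.4) = 10174 × 0.6325 = 6435 J.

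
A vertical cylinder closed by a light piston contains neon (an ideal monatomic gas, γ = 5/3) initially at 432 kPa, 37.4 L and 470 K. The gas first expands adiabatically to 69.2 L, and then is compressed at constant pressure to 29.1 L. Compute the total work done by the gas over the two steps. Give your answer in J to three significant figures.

W_total ≈ 1940 J

Step 1 (adiabatic): W = (P₁V₁ − P₂V₂)/(γ−1) = (16157 − 10720)/0.667 = 8155 J.
After step 1: P = 154.9 kPa, V = 69.2 L, T = 311.8 K.
Step 2 (isobaric): W = PΔV = (154.9 kPa)(29.1 − 69.2 L) = -6212 J.
W_total = 8155 − 6212 = 1943 J.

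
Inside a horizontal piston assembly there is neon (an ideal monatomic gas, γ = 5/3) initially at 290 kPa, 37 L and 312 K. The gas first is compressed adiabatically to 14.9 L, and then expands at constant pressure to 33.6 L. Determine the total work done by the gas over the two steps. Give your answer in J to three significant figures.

Step 1 (adiabatic): W = (P₁V₁ − P₂V₂)/(γ−1) = (10730 − 19676)/0.667 = -13419 J.
After step 1: P = 1321 kPa, V = 14.9 L, T = 572.1 K.
Step 2 (isobaric): W = PΔV = (1321 kPa)(33.6 − 14.9 L) = 24694 J.
W_total = -13419 + 24694 = 11275 J.

W_total ≈ 11300 J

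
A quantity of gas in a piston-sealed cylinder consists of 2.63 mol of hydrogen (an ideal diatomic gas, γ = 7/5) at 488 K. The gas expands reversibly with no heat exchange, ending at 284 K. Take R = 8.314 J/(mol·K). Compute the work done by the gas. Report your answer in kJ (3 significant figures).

Adiabatic ⇒ Q = 0, so W_by = −ΔU = nCᵥ(T₁ − T₂).
Cᵥ = 5R/2 = 20.79 J/(mol·K).
W = (2.63)(20.79)(488 − 284) = 11152 J.

W ≈ 11.2 kJ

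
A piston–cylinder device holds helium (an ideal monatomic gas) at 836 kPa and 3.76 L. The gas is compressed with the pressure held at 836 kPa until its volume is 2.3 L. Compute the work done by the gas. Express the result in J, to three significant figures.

W ≈ -1220 J

Isobaric: W = P ΔV.
W = (836 kPa)(2.3 − 3.76 L) = (836)(-1.46) = -1221 J.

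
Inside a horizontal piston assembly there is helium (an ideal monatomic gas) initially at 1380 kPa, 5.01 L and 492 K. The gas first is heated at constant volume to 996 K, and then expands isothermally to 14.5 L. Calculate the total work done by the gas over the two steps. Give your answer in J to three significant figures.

Step 1 (isochoric): W = 0 (constant volume).
After step 1: P = 2794 kPa (V unchanged).
Step 2 (isothermal): W = P₁V₁ ln(V₂/V₁) = (13996) ln(14.5/5.01) = 14874 J.
W_total = 0 + 14874 = 14874 J.

W_total ≈ 14900 J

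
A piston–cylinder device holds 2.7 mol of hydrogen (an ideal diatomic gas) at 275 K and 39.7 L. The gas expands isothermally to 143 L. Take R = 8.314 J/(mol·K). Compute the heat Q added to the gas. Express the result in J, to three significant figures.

Q ≈ 7910 J

Isothermal ⇒ ΔU = 0, so Q = W = nRT ln(V₂/V₁).
Q = (2.7)(8.314)(275) ln(143/39.7) = 6173 × 1.281 = 7911 J.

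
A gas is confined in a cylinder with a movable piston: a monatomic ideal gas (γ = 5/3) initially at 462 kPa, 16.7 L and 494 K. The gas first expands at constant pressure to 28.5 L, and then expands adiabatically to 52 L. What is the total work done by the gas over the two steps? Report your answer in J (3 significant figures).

W_total ≈ 12000 J

Step 1 (isobaric): W = PΔV = (462 kPa)(28.5 − 16.7 L) = 5452 J.
After step 1: P = 462 kPa, V = 28.5 L, T = 843.1 K.
Step 2 (adiabatic): W = (P₁V₁ − P₂V₂)/(γ−1) = (13167 − 8818)/0.667 = 6523 J.
W_total = 5452 + 6523 = 11975 J.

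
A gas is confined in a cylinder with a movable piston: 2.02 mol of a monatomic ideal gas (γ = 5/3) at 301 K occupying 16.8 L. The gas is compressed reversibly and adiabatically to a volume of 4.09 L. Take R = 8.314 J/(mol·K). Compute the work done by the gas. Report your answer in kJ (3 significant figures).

W ≈ -11.9 kJ

Adiabatic: TV^(γ−1) = const with γ = 5/3.
T₂ = T₁ (V₁/V₂)^(γ−1) = 301 × (16.8/4.09)^0.667 = 301 × 2.565 = 772 K.
W_by = nCᵥ(T₁ − T₂) = (2.02)(12.47)(301 − 772) = -11865 J.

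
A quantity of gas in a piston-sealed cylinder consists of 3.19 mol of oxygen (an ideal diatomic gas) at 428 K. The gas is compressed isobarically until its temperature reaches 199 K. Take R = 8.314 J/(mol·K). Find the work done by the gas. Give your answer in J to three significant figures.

W ≈ -6070 J

Isobaric: W = P ΔV = nR ΔT.
W = (3.19)(8.314)(199 − 428) = -6073 J.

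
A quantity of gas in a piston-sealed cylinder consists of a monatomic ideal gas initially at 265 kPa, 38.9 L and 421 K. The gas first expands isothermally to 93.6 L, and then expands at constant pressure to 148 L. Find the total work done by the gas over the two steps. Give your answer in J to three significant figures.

Step 1 (isothermal): W = P₁V₁ ln(V₂/V₁) = (10308) ln(93.6/38.9) = 9051 J.
After step 1: P = 110.1 kPa, V = 93.6 L, T = 421 K.
Step 2 (isobaric): W = PΔV = (110.1 kPa)(148 − 93.6 L) = 5991 J.
W_total = 9051 + 5991 = 15043 J.

W_total ≈ 15000 J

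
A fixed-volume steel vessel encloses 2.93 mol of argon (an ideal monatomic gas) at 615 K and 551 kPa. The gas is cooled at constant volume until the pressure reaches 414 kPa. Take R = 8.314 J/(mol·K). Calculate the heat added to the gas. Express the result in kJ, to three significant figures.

Q ≈ -5.59 kJ

Constant volume ⇒ W = 0, so Q = ΔU = nCᵥΔT with Cᵥ = 3R/2 = 12.47 J/(mol·K).
At constant V, T₂/T₁ = P₂/P₁ ⇒ ΔT = T₁(P₂/P₁ − 1) = 615·(414/551 − 1) = -152.9 K.
ΔU = (2.93)(12.47)(-152.9) = -5587 J.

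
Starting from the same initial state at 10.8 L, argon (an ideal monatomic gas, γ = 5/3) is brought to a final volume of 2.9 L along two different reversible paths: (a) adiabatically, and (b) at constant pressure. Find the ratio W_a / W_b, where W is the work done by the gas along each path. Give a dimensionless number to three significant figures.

Path (a) adiabatic: W = P₁V₁(1 − (V₁/V₂)^(γ−1))/(γ−1) → W_a/(P₁V₁) = -2.104.
Path (b) isobaric: W = P₁(V₂ − V₁) → W_b/(P₁V₁) = -0.7315.
W_a / W_b = -2.104 / -0.7315 = 2.876.

W_a / W_b ≈ 2.88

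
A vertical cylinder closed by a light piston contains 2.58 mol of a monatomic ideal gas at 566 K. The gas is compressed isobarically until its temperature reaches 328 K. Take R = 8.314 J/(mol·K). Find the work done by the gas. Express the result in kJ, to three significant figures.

Isobaric: W = P ΔV = nR ΔT.
W = (2.58)(8.314)(328 − 566) = -5105 J.

W ≈ -5.11 kJ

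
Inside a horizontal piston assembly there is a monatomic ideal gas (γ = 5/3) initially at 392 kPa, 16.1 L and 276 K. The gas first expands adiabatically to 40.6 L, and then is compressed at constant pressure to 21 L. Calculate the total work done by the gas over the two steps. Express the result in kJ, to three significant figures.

Step 1 (adiabatic): W = (P₁V₁ − P₂V₂)/(γ−1) = (6311 − 3407)/0.667 = 4357 J.
After step 1: P = 83.9 kPa, V = 40.6 L, T = 149 K.
Step 2 (isobaric): W = PΔV = (83.9 kPa)(21 − 40.6 L) = -1645 J.
W_total = 4357 − 1645 = 2712 J.

W_total ≈ 2.71 kJ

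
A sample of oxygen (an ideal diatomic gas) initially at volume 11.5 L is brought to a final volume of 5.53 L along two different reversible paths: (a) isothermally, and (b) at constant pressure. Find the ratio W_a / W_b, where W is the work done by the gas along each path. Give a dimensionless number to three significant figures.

W_a / W_b ≈ 1.41

Path (a) isothermal: W = P₁V₁ ln(V₂/V₁) → W_a/(P₁V₁) = -0.7322.
Path (b) isobaric: W = P₁(V₂ − V₁) → W_b/(P₁V₁) = -0.5191.
W_a / W_b = -0.7322 / -0.5191 = 1.41.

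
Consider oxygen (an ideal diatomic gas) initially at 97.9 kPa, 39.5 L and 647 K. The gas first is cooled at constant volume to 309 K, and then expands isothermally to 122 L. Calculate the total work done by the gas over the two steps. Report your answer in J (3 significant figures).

Step 1 (isochoric): W = 0 (constant volume).
After step 1: P = 46.76 kPa (V unchanged).
Step 2 (isothermal): W = P₁V₁ ln(V₂/V₁) = (1847) ln(122/39.5) = 2083 J.
W_total = 0 + 2083 = 2083 J.

W_total ≈ 2080 J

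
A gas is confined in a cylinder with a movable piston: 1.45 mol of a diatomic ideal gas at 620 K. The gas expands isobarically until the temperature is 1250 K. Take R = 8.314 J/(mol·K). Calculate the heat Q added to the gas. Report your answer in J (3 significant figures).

Q ≈ 26600 J

Isobaric: W = nRΔT = (1.45)(8.314)(630) = 7595 J.
ΔU = nCᵥΔT with Cᵥ = 5R/2: ΔU = (1.45)(20.79)(630) = 18987 J.
Q = ΔU + W = 18987 + 7595 = 26582 J.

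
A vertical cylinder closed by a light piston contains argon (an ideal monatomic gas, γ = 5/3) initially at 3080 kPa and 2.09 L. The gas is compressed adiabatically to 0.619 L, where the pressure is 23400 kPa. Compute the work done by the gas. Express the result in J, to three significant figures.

W ≈ -12100 J

Adiabatic: W = (P₁V₁ − P₂V₂)/(γ − 1) with γ = 5/3.
P₁V₁ = 6437 J, P₂V₂ = 14485 J.
W = (6437 − 14485) / 0.6667 = -12071 J.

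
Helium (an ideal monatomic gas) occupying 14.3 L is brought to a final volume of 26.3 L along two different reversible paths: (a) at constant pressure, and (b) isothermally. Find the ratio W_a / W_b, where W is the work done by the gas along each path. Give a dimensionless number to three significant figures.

W_a / W_b ≈ 1.38

Path (a) isobaric: W = P₁(V₂ − V₁) → W_a/(P₁V₁) = 0.8392.
Path (b) isothermal: W = P₁V₁ ln(V₂/V₁) → W_b/(P₁V₁) = 0.6093.
W_a / W_b = 0.8392 / 0.6093 = 1.377.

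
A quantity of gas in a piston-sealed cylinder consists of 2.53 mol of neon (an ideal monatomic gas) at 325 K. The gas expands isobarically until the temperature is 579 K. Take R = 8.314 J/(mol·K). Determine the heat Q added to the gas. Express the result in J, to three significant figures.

Q ≈ 13400 J

Isobaric: W = nRΔT = (2.53)(8.314)(254) = 5343 J.
ΔU = nCᵥΔT with Cᵥ = 3R/2: ΔU = (2.53)(12.47)(254) = 8014 J.
Q = ΔU + W = 8014 + 5343 = 13357 J.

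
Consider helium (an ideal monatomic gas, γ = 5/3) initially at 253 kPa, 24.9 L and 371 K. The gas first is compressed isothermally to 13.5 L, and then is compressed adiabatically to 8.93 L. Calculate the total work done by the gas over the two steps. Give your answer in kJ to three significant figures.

Step 1 (isothermal): W = P₁V₁ ln(V₂/V₁) = (6300) ln(13.5/24.9) = -3857 J.
After step 1: P = 466.6 kPa, V = 13.5 L, T = 371 K.
Step 2 (adiabatic): W = (P₁V₁ − P₂V₂)/(γ−1) = (6300 − 8298)/0.667 = -2997 J.
W_total = -3857 − 2997 = -6854 J.

W_total ≈ -6.85 kJ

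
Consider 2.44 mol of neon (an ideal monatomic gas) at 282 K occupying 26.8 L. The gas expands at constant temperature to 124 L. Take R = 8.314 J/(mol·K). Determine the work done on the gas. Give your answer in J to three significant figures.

Isothermal: W = nRT ln(V₂/V₁).
W = (2.44)(8.314)(282) × ln(124/26.8)
  = 5721 × 1.532
W_by_gas = 8763 J; work on gas = −W_by = -8763 J.

W ≈ -8760 J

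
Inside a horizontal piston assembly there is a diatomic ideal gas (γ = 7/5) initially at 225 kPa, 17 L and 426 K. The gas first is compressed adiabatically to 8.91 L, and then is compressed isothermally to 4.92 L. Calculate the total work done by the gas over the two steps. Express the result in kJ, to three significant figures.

Step 1 (adiabatic): W = (P₁V₁ − P₂V₂)/(γ−1) = (3825 − 4953)/0.4 = -2820 J.
After step 1: P = 555.9 kPa, V = 8.91 L, T = 551.6 K.
Step 2 (isothermal): W = P₁V₁ ln(V₂/V₁) = (4953) ln(4.92/8.91) = -2941 J.
W_total = -2820 − 2941 = -5761 J.

W_total ≈ -5.76 kJ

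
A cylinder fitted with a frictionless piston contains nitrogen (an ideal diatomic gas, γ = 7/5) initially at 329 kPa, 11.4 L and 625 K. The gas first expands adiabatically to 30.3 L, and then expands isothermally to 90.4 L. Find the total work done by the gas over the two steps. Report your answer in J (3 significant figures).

W_total ≈ 5810 J

Step 1 (adiabatic): W = (P₁V₁ − P₂V₂)/(γ−1) = (3751 − 2537)/0.4 = 3035 J.
After step 1: P = 83.72 kPa, V = 30.3 L, T = 422.7 K.
Step 2 (isothermal): W = P₁V₁ ln(V₂/V₁) = (2537) ln(90.4/30.3) = 2773 J.
W_total = 3035 + 2773 = 5807 J.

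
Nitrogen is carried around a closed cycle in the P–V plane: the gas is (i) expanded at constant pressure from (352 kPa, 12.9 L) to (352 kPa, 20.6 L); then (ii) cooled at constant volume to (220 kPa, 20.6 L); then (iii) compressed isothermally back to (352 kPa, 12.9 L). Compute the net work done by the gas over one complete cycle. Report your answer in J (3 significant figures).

W_net ≈ 589 J

Leg (i): W = PΔV = (352)(20.6 − 12.9) = 2710 J.
Leg (ii): W = 0.
Leg (iii): W = PᵢVᵢ ln(V_f/Vᵢ) = (4532) ln(12.9/20.6) = -2121 J.
W_net = 2710 − 2121 = 589.1 J.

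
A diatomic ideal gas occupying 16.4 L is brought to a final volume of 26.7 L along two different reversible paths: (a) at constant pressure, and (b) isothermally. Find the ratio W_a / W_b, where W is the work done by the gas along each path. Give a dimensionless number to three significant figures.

W_a / W_b ≈ 1.29

Path (a) isobaric: W = P₁(V₂ − V₁) → W_a/(P₁V₁) = 0.628.
Path (b) isothermal: W = P₁V₁ ln(V₂/V₁) → W_b/(P₁V₁) = 0.4874.
W_a / W_b = 0.628 / 0.4874 = 1.289.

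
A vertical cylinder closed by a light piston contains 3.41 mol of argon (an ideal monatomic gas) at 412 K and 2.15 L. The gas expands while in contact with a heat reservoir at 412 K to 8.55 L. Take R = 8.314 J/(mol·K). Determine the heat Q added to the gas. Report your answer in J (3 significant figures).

Isothermal ⇒ ΔU = 0, so Q = W = nRT ln(V₂/V₁).
Q = (3.41)(8.314)(412) ln(8.55/2.15) = 11681 × 1.38 = 16125 J.

Q ≈ 16100 J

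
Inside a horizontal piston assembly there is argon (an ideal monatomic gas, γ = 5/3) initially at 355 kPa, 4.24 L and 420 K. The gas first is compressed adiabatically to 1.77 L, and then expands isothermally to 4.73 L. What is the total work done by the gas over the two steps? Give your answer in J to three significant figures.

Step 1 (adiabatic): W = (P₁V₁ − P₂V₂)/(γ−1) = (1505 − 2695)/0.667 = -1784 J.
After step 1: P = 1522 kPa, V = 1.77 L, T = 751.9 K.
Step 2 (isothermal): W = P₁V₁ ln(V₂/V₁) = (2695) ln(4.73/1.77) = 2649 J.
W_total = -1784 + 2649 = 864.5 J.

W_total ≈ 864 J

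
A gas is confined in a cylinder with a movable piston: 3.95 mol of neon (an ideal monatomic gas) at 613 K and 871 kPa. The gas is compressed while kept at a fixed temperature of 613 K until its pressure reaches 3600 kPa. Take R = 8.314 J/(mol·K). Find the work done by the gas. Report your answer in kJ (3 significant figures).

Isothermal process: W = nRT ln(V₂/V₁) = nRT ln(P₁/P₂).
W = (3.95)(8.314)(613) × ln(871/3600)
  = 20131 × ln(0.2419) = 20131 × -1.419
W_by_gas = -28567 J.

W ≈ -28.6 kJ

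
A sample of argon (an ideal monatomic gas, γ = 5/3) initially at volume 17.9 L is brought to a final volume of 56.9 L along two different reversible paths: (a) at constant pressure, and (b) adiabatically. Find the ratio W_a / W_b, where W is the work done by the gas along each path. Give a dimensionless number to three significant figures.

W_a / W_b ≈ 2.70

Path (a) isobaric: W = P₁(V₂ − V₁) → W_a/(P₁V₁) = 2.179.
Path (b) adiabatic: W = P₁V₁(1 − (V₁/V₂)^(γ−1))/(γ−1) → W_b/(P₁V₁) = 0.8062.
W_a / W_b = 2.179 / 0.8062 = 2.703.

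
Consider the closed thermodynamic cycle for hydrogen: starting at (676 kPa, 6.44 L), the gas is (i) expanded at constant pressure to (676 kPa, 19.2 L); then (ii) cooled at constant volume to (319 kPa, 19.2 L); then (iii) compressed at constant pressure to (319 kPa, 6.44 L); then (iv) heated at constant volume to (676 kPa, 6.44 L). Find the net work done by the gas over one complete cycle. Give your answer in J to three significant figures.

W_net ≈ 4560 J

Constant-volume legs do no work.
W(i) = (676)(19.2 − 6.44) = 8626 J; W(iii) = (319)(6.44 − 19.2) = -4070 J.
W_net = 8626 − 4070 = 4555 J (the clockwise enclosed area).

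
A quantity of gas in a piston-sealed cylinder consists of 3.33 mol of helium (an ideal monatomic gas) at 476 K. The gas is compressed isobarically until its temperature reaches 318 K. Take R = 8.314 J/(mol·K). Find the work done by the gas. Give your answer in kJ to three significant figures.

Isobaric: W = P ΔV = nR ΔT.
W = (3.33)(8.314)(318 − 476) = -4374 J.

W ≈ -4.37 kJ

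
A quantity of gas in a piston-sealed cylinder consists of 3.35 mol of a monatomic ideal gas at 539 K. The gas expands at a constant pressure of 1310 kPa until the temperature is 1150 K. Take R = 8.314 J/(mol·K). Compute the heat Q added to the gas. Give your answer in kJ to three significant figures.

Q ≈ 42.5 kJ

Isobaric: W = nRΔT = (3.35)(8.314)(611) = 17018 J.
ΔU = nCᵥΔT with Cᵥ = 3R/2: ΔU = (3.35)(12.47)(611) = 25526 J.
Q = ΔU + W = 25526 + 17018 = 42544 J.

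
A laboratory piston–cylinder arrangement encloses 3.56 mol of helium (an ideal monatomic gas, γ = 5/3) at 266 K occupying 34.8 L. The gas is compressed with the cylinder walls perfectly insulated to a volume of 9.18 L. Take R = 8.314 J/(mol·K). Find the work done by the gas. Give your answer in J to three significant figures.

Adiabatic: TV^(γ−1) = const with γ = 5/3.
T₂ = T₁ (V₁/V₂)^(γ−1) = 266 × (34.8/9.18)^0.667 = 266 × 2.431 = 646.7 K.
W_by = nCᵥ(T₁ − T₂) = (3.56)(12.47)(266 − 646.7) = -16902 J.

W ≈ -16900 J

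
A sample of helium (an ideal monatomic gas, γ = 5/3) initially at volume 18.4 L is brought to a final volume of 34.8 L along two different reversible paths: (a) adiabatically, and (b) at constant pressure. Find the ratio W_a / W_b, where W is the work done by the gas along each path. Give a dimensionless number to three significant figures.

W_a / W_b ≈ 0.583

Path (a) adiabatic: W = P₁V₁(1 − (V₁/V₂)^(γ−1))/(γ−1) → W_a/(P₁V₁) = 0.5192.
Path (b) isobaric: W = P₁(V₂ − V₁) → W_b/(P₁V₁) = 0.8913.
W_a / W_b = 0.5192 / 0.8913 = 0.5825.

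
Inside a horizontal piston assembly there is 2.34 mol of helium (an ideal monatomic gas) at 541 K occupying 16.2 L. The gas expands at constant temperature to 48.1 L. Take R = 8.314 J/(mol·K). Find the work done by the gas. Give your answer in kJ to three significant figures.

Isothermal: W = nRT ln(V₂/V₁).
W = (2.34)(8.314)(541) × ln(48.1/16.2)
  = 10525 × 1.088
W_by_gas = 11454 J.

W ≈ 11.5 kJ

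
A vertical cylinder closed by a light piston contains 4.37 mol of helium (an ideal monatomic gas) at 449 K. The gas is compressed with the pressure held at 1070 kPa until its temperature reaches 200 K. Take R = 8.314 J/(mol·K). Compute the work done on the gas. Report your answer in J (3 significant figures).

Isobaric: W = P ΔV = nR ΔT.
W = (4.37)(8.314)(200 − 449) = -9047 J.
Work on gas = −W_by = 9047 J.

W ≈ 9050 J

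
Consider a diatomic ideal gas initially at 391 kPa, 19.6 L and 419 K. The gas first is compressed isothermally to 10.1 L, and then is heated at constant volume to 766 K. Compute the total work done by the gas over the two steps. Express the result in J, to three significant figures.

Step 1 (isothermal): W = P₁V₁ ln(V₂/V₁) = (7664) ln(10.1/19.6) = -5081 J.
Step 2 (isochoric): W = 0 (constant volume).
W_total = -5081 + 0 = -5081 J.

W_total ≈ -5080 J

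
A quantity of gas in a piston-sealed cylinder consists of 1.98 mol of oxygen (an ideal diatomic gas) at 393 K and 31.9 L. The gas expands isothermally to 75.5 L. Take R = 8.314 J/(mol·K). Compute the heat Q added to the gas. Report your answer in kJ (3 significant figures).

Q ≈ 5.57 kJ

Isothermal ⇒ ΔU = 0, so Q = W = nRT ln(V₂/V₁).
Q = (1.98)(8.314)(393) ln(75.5/31.9) = 6469 × 0.8615 = 5574 J.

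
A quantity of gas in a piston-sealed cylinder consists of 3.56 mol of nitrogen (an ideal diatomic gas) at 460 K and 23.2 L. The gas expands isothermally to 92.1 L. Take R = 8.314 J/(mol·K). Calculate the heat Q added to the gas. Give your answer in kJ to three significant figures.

Q ≈ 18.8 kJ

Isothermal ⇒ ΔU = 0, so Q = W = nRT ln(V₂/V₁).
Q = (3.56)(8.314)(460) ln(92.1/23.2) = 13615 × 1.379 = 18771 J.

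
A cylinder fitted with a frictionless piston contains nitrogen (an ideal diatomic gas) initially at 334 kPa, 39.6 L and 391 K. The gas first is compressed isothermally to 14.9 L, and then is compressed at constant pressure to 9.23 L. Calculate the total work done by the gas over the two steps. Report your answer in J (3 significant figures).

W_total ≈ -18000 J

Step 1 (isothermal): W = P₁V₁ ln(V₂/V₁) = (13226) ln(14.9/39.6) = -12928 J.
After step 1: P = 887.7 kPa, V = 14.9 L, T = 391 K.
Step 2 (isobaric): W = PΔV = (887.7 kPa)(9.23 − 14.9 L) = -5033 J.
W_total = -12928 − 5033 = -17962 J.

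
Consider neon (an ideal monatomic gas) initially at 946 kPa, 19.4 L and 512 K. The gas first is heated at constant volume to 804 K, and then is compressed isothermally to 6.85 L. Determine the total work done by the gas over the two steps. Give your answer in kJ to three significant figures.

Step 1 (isochoric): W = 0 (constant volume).
After step 1: P = 1486 kPa (V unchanged).
Step 2 (isothermal): W = P₁V₁ ln(V₂/V₁) = (28819) ln(6.85/19.4) = -30001 J.
W_total = 0 − 30001 = -30001 J.

W_total ≈ -30.0 kJ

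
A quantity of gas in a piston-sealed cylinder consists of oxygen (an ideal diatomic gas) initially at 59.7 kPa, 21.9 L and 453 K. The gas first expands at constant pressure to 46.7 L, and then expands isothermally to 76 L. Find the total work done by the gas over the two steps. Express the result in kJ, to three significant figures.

W_total ≈ 2.84 kJ

Step 1 (isobaric): W = PΔV = (59.7 kPa)(46.7 − 21.9 L) = 1481 J.
After step 1: P = 59.7 kPa, V = 46.7 L, T = 966 K.
Step 2 (isothermal): W = P₁V₁ ln(V₂/V₁) = (2788) ln(76/46.7) = 1358 J.
W_total = 1481 + 1358 = 2838 J.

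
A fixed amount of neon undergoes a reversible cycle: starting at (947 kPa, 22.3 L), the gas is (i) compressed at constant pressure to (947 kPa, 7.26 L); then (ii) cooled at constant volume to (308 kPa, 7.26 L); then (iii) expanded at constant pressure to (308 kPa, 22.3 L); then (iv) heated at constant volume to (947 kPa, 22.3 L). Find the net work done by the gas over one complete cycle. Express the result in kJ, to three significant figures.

Constant-volume legs do no work.
W(i) = (947)(7.26 − 22.3) = -14243 J; W(iii) = (308)(22.3 − 7.26) = 4632 J.
W_net = -14243 + 4632 = -9611 J (the counter-clockwise enclosed area).

W_net ≈ -9.61 kJ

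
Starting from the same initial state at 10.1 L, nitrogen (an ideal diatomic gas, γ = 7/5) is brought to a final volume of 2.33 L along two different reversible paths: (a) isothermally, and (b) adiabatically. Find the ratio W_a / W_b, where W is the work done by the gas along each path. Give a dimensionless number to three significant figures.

W_a / W_b ≈ 0.735

Path (a) isothermal: W = P₁V₁ ln(V₂/V₁) → W_a/(P₁V₁) = -1.467.
Path (b) adiabatic: W = P₁V₁(1 − (V₁/V₂)^(γ−1))/(γ−1) → W_b/(P₁V₁) = -1.995.
W_a / W_b = -1.467 / -1.995 = 0.7352.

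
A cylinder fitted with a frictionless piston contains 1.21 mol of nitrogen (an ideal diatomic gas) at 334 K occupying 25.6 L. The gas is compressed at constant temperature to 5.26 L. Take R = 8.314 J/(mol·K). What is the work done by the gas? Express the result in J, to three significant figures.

Isothermal: W = nRT ln(V₂/V₁).
W = (1.21)(8.314)(334) × ln(5.26/25.6)
  = 3360 × -1.582
W_by_gas = -5317 J.

W ≈ -5320 J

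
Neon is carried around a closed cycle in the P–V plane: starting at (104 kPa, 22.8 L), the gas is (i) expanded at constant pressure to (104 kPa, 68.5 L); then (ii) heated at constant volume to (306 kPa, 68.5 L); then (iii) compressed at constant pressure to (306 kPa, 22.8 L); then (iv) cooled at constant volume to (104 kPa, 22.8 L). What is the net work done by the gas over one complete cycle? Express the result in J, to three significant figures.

Constant-volume legs do no work.
W(i) = (104)(68.5 − 22.8) = 4753 J; W(iii) = (306)(22.8 − 68.5) = -13984 J.
W_net = 4753 − 13984 = -9231 J (the counter-clockwise enclosed area).

W_net ≈ -9230 J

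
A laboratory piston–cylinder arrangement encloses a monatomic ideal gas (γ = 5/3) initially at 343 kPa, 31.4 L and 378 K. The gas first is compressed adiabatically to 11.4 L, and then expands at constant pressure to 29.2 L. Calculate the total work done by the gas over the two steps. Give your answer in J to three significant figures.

W_total ≈ 17500 J

Step 1 (adiabatic): W = (P₁V₁ − P₂V₂)/(γ−1) = (10770 − 21163)/0.667 = -15589 J.
After step 1: P = 1856 kPa, V = 11.4 L, T = 742.7 K.
Step 2 (isobaric): W = PΔV = (1856 kPa)(29.2 − 11.4 L) = 33044 J.
W_total = -15589 + 33044 = 17455 J.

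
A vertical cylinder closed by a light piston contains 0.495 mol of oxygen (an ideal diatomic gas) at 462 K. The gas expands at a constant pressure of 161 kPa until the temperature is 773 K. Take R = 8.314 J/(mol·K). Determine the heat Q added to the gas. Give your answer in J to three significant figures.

Q ≈ 4480 J

Isobaric: W = nRΔT = (0.495)(8.314)(311) = 1280 J.
ΔU = nCᵥΔT with Cᵥ = 5R/2: ΔU = (0.495)(20.79)(311) = 3200 J.
Q = ΔU + W = 3200 + 1280 = 4480 J.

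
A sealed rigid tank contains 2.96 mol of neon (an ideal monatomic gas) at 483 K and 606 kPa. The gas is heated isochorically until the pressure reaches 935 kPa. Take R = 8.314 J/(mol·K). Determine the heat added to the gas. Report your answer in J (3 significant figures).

Q ≈ 9680 J

Constant volume ⇒ W = 0, so Q = ΔU = nCᵥΔT with Cᵥ = 3R/2 = 12.47 J/(mol·K).
At constant V, T₂/T₁ = P₂/P₁ ⇒ ΔT = T₁(P₂/P₁ − 1) = 483·(935/606 − 1) = 262.2 K.
ΔU = (2.96)(12.47)(262.2) = 9680 J.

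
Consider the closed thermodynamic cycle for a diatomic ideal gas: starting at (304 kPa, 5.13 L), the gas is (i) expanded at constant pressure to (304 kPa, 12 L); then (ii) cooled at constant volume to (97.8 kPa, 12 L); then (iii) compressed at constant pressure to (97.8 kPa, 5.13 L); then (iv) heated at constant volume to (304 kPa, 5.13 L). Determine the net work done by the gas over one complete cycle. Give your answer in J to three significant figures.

W_net ≈ 1420 J

Constant-volume legs do no work.
W(i) = (304)(12 − 5.13) = 2088 J; W(iii) = (97.8)(5.13 − 12) = -671.9 J.
W_net = 2088 − 671.9 = 1417 J (the clockwise enclosed area).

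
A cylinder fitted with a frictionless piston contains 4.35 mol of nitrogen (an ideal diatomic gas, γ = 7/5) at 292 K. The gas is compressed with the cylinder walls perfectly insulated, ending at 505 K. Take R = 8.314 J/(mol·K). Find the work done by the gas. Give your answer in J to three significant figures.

W ≈ -19300 J

Adiabatic ⇒ Q = 0, so W_by = −ΔU = nCᵥ(T₁ − T₂).
Cᵥ = 5R/2 = 20.79 J/(mol·K).
W = (4.35)(20.79)(292 − 505) = -19258 J.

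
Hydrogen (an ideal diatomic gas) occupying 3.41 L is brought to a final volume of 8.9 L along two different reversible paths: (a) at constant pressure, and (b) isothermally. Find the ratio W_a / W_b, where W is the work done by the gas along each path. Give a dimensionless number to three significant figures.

W_a / W_b ≈ 1.68

Path (a) isobaric: W = P₁(V₂ − V₁) → W_a/(P₁V₁) = 1.61.
Path (b) isothermal: W = P₁V₁ ln(V₂/V₁) → W_b/(P₁V₁) = 0.9593.
W_a / W_b = 1.61 / 0.9593 = 1.678.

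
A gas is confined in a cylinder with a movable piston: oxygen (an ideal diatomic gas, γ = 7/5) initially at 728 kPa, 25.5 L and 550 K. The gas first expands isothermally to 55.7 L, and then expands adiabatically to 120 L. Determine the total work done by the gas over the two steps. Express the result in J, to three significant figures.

Step 1 (isothermal): W = P₁V₁ ln(V₂/V₁) = (18564) ln(55.7/25.5) = 14504 J.
After step 1: P = 333.3 kPa, V = 55.7 L, T = 550 K.
Step 2 (adiabatic): W = (P₁V₁ − P₂V₂)/(γ−1) = (18564 − 13657)/0.4 = 12269 J.
W_total = 14504 + 12269 = 26773 J.

W_total ≈ 26800 J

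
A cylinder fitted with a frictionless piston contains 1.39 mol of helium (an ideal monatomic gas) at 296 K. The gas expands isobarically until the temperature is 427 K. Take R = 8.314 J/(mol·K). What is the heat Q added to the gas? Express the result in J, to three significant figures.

Q ≈ 3780 J

Isobaric: W = nRΔT = (1.39)(8.314)(131) = 1514 J.
ΔU = nCᵥΔT with Cᵥ = 3R/2: ΔU = (1.39)(12.47)(131) = 2271 J.
Q = ΔU + W = 2271 + 1514 = 3785 J.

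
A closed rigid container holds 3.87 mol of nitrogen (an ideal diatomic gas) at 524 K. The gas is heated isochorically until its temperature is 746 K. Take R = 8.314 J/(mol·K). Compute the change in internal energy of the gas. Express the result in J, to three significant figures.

ΔU ≈ 17900 J

Constant volume ⇒ W = 0, so Q = ΔU = nCᵥΔT with Cᵥ = 5R/2 = 20.79 J/(mol·K).
ΔU = (3.87)(20.79)(746 − 524) = 17857 J.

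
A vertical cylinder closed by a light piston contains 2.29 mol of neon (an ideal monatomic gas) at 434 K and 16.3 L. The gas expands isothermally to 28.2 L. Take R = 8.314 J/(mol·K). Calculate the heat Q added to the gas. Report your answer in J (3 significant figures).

Isothermal ⇒ ΔU = 0, so Q = W = nRT ln(V₂/V₁).
Q = (2.29)(8.314)(434) ln(28.2/16.3) = 8263 × 0.5482 = 4529 J.

Q ≈ 4530 J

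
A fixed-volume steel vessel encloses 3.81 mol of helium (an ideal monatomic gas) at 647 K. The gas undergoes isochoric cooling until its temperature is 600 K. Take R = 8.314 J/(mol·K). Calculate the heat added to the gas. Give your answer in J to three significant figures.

Q ≈ -2230 J

Constant volume ⇒ W = 0, so Q = ΔU = nCᵥΔT with Cᵥ = 3R/2 = 12.47 J/(mol·K).
ΔU = (3.81)(12.47)(600 − 647) = -2233 J.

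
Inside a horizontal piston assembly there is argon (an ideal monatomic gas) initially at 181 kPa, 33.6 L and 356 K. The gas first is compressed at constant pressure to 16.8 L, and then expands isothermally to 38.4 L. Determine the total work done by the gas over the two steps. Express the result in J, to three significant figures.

Step 1 (isobaric): W = PΔV = (181 kPa)(16.8 − 33.6 L) = -3041 J.
After step 1: P = 181 kPa, V = 16.8 L, T = 178 K.
Step 2 (isothermal): W = P₁V₁ ln(V₂/V₁) = (3041) ln(38.4/16.8) = 2514 J.
W_total = -3041 + 2514 = -527 J.

W_total ≈ -527 J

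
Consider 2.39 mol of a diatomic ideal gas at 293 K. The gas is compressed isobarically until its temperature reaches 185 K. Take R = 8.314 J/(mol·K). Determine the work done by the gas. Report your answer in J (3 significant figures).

Isobaric: W = P ΔV = nR ΔT.
W = (2.39)(8.314)(185 − 293) = -2146 J.

W ≈ -2150 J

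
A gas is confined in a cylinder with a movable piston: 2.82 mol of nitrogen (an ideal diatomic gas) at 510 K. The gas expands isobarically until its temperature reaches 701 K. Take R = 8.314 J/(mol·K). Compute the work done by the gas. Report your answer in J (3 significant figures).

Isobaric: W = P ΔV = nR ΔT.
W = (2.82)(8.314)(701 − 510) = 4478 J.

W ≈ 4480 J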